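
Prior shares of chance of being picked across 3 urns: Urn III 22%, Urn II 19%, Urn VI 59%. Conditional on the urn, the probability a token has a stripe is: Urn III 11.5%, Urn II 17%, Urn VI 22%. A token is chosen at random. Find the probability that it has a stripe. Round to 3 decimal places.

Unnormalized posteriors (prior × likelihood):
  Urn III: 0.22 × 0.115 = 0.0253
  Urn II: 0.19 × 0.17 = 0.0323
  Urn VI: 0.59 × 0.22 = 0.1298
P(striped) = 0.0253 + 0.0323 + 0.1298 = 0.1874 → 0.187.

0.187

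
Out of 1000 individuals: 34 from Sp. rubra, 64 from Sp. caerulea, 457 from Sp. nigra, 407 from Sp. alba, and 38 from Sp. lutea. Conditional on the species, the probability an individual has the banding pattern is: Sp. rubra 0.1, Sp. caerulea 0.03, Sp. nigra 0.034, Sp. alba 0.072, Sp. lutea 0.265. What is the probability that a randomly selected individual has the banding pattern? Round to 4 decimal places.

0.0602

Compute prior × likelihood for every hypothesis:
  Sp. rubra: 0.034 × 0.1 = 0.0034
  Sp. caerulea: 0.064 × 0.03 = 0.00192
  Sp. nigra: 0.457 × 0.034 = 0.015538
  Sp. alba: 0.407 × 0.072 = 0.029304
  Sp. lutea: 0.038 × 0.265 = 0.01007
P(banded) = 0.0034 + 0.00192 + 0.015538 + 0.029304 + 0.01007 = 0.060232 → 0.0602.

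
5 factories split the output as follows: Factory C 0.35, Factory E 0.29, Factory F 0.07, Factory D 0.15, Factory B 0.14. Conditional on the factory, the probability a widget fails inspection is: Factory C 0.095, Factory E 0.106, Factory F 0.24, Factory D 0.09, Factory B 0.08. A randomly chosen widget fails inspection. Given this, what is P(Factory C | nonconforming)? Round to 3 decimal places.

0.315

Compute prior × likelihood for every hypothesis:
  Factory C: 0.35 × 0.095 = 0.03325
  Factory E: 0.29 × 0.106 = 0.03074
  Factory F: 0.07 × 0.24 = 0.0168
  Factory D: 0.15 × 0.09 = 0.0135
  Factory B: 0.14 × 0.08 = 0.0112
Normalizing constant = 0.10549.
P(Factory C | evidence) = 0.03325 / 0.10549 ≈ 0.315.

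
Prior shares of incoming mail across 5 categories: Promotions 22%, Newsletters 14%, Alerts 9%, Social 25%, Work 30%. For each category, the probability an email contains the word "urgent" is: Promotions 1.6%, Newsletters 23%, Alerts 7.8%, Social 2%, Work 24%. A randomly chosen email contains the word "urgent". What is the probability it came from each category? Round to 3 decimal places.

Promotions 0.029, Newsletters 0.269, Alerts 0.059, Social 0.042, Work 0.601

By Bayes' rule, posterior ∝ prior × likelihood:
  Promotions: 0.22 × 0.016 = 0.00352
  Newsletters: 0.14 × 0.23 = 0.0322
  Alerts: 0.09 × 0.078 = 0.00702
  Social: 0.25 × 0.02 = 0.005
  Work: 0.3 × 0.24 = 0.072
Normalizing constant = 0.11974.
P(Promotions | urgent-flag) = 0.00352/0.11974 ≈ 0.029
P(Newsletters | urgent-flag) = 0.0322/0.11974 ≈ 0.269
P(Alerts | urgent-flag) = 0.00702/0.11974 ≈ 0.059
P(Social | urgent-flag) = 0.005/0.11974 ≈ 0.042
P(Work | urgent-flag) = 0.072/0.11974 ≈ 0.601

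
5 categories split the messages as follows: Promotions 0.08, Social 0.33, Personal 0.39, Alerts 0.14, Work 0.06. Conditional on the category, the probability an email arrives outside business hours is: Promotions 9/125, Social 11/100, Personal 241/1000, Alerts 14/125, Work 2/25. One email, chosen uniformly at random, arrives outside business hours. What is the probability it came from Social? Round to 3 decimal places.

0.232

Prior × likelihood for each hypothesis:
  Promotions: 0.08 × 0.072 = 0.00576
  Social: 0.33 × 0.11 = 0.0363
  Personal: 0.39 × 0.241 = 0.09399
  Alerts: 0.14 × 0.112 = 0.01568
  Work: 0.06 × 0.08 = 0.0048
Total = 0.15653.
P(Social | evidence) = 0.0363 / 0.15653 ≈ 0.232.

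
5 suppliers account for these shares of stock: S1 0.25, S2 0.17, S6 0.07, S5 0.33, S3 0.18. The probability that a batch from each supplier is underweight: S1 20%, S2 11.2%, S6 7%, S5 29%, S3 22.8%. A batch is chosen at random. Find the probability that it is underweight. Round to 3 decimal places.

0.211

Compute prior × likelihood for every hypothesis:
  S1: 0.25 × 0.2 = 0.05
  S2: 0.17 × 0.112 = 0.01904
  S6: 0.07 × 0.07 = 0.0049
  S5: 0.33 × 0.29 = 0.0957
  S3: 0.18 × 0.228 = 0.04104
P(underweight) = 0.05 + 0.01904 + 0.0049 + 0.0957 + 0.04104 = 0.21068 → 0.211.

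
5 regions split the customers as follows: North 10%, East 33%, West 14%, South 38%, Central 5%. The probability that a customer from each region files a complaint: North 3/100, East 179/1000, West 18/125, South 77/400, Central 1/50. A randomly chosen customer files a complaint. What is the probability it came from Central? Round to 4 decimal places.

0.0064

Compute prior × likelihood for every hypothesis:
  North: 0.1 × 0.03 = 0.003
  East: 0.33 × 0.179 = 0.05907
  West: 0.14 × 0.144 = 0.02016
  South: 0.38 × 0.1925 = 0.07315
  Central: 0.05 × 0.02 = 0.001
Normalizing constant = 0.15638.
P(Central | evidence) = 0.001 / 0.15638 ≈ 0.0064.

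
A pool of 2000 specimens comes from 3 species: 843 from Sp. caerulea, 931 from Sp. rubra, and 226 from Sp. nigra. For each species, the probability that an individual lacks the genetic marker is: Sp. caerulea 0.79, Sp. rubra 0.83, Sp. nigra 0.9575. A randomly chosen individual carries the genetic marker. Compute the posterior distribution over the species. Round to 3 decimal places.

Sp. caerulea 0.513, Sp. rubra 0.459, Sp. nigra 0.028

Taking complements, P(marker | each) = Sp. caerulea 0.21, Sp. rubra 0.17, Sp. nigra 0.0425.
Unnormalized posteriors (prior × likelihood):
  Sp. caerulea: 0.4215 × 0.21 = 0.088515
  Sp. rubra: 0.4655 × 0.17 = 0.079135
  Sp. nigra: 0.113 × 0.0425 = 0.0048025
Sum = 0.1724525.
P(Sp. caerulea | marker) = 0.088515/0.1724525 ≈ 0.513
P(Sp. rubra | marker) = 0.079135/0.1724525 ≈ 0.459
P(Sp. nigra | marker) = 0.0048025/0.1724525 ≈ 0.028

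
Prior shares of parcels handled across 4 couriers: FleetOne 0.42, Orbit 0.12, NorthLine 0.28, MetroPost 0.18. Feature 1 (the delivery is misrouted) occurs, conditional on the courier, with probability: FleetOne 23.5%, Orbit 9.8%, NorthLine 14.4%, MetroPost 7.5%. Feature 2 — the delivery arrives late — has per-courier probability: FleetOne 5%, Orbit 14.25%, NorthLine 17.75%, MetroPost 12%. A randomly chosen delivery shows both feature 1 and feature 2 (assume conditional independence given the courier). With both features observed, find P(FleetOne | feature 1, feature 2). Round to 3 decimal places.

By Bayes' rule, posterior ∝ prior × likelihood:
  FleetOne: 0.42 × 0.235 × 0.05 = 0.004935
  Orbit: 0.12 × 0.098 × 0.1425 = 0.0016758
  NorthLine: 0.28 × 0.144 × 0.1775 = 0.0071568
  MetroPost: 0.18 × 0.075 × 0.12 = 0.00162
Sum = 0.0153876.
P(FleetOne | evidence) = 0.004935 / 0.0153876 ≈ 0.321.

0.321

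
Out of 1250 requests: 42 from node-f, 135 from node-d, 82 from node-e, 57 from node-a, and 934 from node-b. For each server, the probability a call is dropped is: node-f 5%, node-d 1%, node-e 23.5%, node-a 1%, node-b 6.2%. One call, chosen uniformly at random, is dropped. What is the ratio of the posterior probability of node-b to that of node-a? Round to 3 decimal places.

101.593

Prior × likelihood for each hypothesis:
  node-f: 0.0336 × 0.05 = 0.00168
  node-d: 0.108 × 0.01 = 0.00108
  node-e: 0.0656 × 0.235 = 0.015416
  node-a: 0.0456 × 0.01 = 0.000456
  node-b: 0.7472 × 0.062 = 0.0463264
Sum = 0.0649584.
The ratio is 0.0463264 / 0.000456 (the normalizer cancels) = 101.593.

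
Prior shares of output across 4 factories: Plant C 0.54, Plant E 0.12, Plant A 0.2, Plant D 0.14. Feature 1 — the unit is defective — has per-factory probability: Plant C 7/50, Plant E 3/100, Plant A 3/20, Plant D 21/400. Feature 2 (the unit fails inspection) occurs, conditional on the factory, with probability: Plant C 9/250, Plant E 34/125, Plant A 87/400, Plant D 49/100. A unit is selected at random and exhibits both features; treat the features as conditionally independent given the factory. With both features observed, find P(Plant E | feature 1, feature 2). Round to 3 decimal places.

Compute prior × likelihood for every hypothesis:
  Plant C: 0.54 × 0.14 × 0.036 = 0.0027216
  Plant E: 0.12 × 0.03 × 0.272 = 0.0009792
  Plant A: 0.2 × 0.15 × 0.2175 = 0.006525
  Plant D: 0.14 × 0.0525 × 0.49 = 0.0036015
Total = 0.0138273.
P(Plant E | evidence) = 0.0009792 / 0.0138273 ≈ 0.071.

0.071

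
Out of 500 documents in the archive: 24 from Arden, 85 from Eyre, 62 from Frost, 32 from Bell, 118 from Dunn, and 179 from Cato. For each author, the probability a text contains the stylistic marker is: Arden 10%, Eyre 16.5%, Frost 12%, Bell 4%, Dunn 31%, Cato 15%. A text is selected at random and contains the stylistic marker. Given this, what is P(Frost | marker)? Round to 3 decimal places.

0.084

Compute prior × likelihood for every hypothesis:
  Arden: 0.048 × 0.1 = 0.0048
  Eyre: 0.17 × 0.165 = 0.02805
  Frost: 0.124 × 0.12 = 0.01488
  Bell: 0.064 × 0.04 = 0.00256
  Dunn: 0.236 × 0.31 = 0.07316
  Cato: 0.358 × 0.15 = 0.0537
Total = 0.17715.
P(Frost | evidence) = 0.01488 / 0.17715 ≈ 0.084.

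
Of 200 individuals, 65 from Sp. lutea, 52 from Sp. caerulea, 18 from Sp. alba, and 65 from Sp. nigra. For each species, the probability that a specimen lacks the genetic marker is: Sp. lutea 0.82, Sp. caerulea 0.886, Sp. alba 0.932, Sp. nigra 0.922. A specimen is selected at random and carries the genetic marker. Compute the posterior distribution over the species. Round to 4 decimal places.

Sp. lutea 0.4891, Sp. caerulea 0.2478, Sp. alba 0.0512, Sp. nigra 0.2119

Taking complements, P(marker | each) = Sp. lutea 0.18, Sp. caerulea 0.114, Sp. alba 0.068, Sp. nigra 0.078.
Prior × likelihood for each hypothesis:
  Sp. lutea: 0.325 × 0.18 = 0.0585
  Sp. caerulea: 0.26 × 0.114 = 0.02964
  Sp. alba: 0.09 × 0.068 = 0.00612
  Sp. nigra: 0.325 × 0.078 = 0.02535
Normalizing constant = 0.11961.
P(Sp. lutea | marker) = 0.0585/0.11961 ≈ 0.4891
P(Sp. caerulea | marker) = 0.02964/0.11961 ≈ 0.2478
P(Sp. alba | marker) = 0.00612/0.11961 ≈ 0.0512
P(Sp. nigra | marker) = 0.02535/0.11961 ≈ 0.2119
(Check: 0.4891+0.2478+0.0512+0.2119 = 1.0000.)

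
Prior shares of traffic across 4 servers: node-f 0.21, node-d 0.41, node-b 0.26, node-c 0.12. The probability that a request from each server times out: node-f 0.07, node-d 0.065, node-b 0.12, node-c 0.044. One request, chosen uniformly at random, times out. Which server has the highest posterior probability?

node-b

By Bayes' rule, posterior ∝ prior × likelihood:
  node-f: 0.21 × 0.07 = 0.0147
  node-d: 0.41 × 0.065 = 0.02665
  node-b: 0.26 × 0.12 = 0.0312
  node-c: 0.12 × 0.044 = 0.00528
Normalizing constant = 0.07783.
Largest term belongs to node-b, so node-b is most probable.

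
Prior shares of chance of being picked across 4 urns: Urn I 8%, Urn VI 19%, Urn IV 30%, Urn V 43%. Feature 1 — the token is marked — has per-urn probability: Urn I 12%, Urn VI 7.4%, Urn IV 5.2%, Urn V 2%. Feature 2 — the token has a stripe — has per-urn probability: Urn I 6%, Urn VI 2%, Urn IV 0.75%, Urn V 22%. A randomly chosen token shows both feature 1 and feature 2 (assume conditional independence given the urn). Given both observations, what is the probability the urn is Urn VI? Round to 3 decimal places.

0.098

Prior × likelihood for each hypothesis:
  Urn I: 0.08 × 0.12 × 0.06 = 0.000576
  Urn VI: 0.19 × 0.074 × 0.02 = 0.0002812
  Urn IV: 0.3 × 0.052 × 0.0075 = 0.000117
  Urn V: 0.43 × 0.02 × 0.22 = 0.001892
Normalizing constant = 0.0028662.
P(Urn VI | evidence) = 0.0002812 / 0.0028662 ≈ 0.098.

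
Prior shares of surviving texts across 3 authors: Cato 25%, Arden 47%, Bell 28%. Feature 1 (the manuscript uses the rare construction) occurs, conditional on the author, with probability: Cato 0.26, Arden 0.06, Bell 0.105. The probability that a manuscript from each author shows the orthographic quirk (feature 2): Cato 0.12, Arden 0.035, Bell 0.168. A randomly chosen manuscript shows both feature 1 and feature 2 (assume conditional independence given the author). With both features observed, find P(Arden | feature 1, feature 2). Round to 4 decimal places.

0.0719

Unnormalized posteriors (prior × likelihood):
  Cato: 0.25 × 0.26 × 0.12 = 0.0078
  Arden: 0.47 × 0.06 × 0.035 = 0.000987
  Bell: 0.28 × 0.105 × 0.168 = 0.0049392
Normalizing constant = 0.0137262.
P(Arden | evidence) = 0.000987 / 0.0137262 ≈ 0.0719.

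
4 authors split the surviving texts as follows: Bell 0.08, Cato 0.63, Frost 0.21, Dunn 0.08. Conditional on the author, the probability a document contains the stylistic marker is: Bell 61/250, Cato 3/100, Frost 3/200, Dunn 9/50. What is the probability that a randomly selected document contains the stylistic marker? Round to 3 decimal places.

Compute prior × likelihood for every hypothesis:
  Bell: 0.08 × 0.244 = 0.01952
  Cato: 0.63 × 0.03 = 0.0189
  Frost: 0.21 × 0.015 = 0.00315
  Dunn: 0.08 × 0.18 = 0.0144
P(marker) = 0.01952 + 0.0189 + 0.00315 + 0.0144 = 0.05597 → 0.056.

0.056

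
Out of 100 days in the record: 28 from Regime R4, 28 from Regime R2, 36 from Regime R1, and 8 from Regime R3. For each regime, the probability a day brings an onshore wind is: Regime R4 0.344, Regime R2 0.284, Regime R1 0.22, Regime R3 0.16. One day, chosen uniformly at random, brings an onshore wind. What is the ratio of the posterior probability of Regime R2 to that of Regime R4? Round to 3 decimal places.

By Bayes' rule, posterior ∝ prior × likelihood:
  Regime R4: 0.28 × 0.344 = 0.09632
  Regime R2: 0.28 × 0.284 = 0.07952
  Regime R1: 0.36 × 0.22 = 0.0792
  Regime R3: 0.08 × 0.16 = 0.0128
Sum = 0.26784.
The ratio is 0.07952 / 0.09632 (the normalizer cancels) = 0.826.

0.826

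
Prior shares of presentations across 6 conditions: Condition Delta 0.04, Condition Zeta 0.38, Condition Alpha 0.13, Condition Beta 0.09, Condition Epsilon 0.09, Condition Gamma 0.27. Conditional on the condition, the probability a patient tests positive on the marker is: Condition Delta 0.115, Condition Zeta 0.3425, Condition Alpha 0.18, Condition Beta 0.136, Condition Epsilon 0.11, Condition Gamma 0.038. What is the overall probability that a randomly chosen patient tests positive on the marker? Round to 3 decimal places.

0.191

Prior × likelihood for each hypothesis:
  Condition Delta: 0.04 × 0.115 = 0.0046
  Condition Zeta: 0.38 × 0.3425 = 0.13015
  Condition Alpha: 0.13 × 0.18 = 0.0234
  Condition Beta: 0.09 × 0.136 = 0.01224
  Condition Epsilon: 0.09 × 0.11 = 0.0099
  Condition Gamma: 0.27 × 0.038 = 0.01026
P(marker-positive) = 0.0046 + 0.13015 + 0.0234 + 0.01224 + 0.0099 + 0.01026 = 0.19055 → 0.191.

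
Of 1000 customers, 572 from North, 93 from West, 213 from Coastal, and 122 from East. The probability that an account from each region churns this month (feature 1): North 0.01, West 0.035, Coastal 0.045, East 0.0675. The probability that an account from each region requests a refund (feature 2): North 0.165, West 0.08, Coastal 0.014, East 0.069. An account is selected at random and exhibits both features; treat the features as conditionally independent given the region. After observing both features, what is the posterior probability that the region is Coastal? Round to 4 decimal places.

0.0704

Prior × likelihood for each hypothesis:
  North: 0.572 × 0.01 × 0.165 = 0.0009438
  West: 0.093 × 0.035 × 0.08 = 0.0002604
  Coastal: 0.213 × 0.045 × 0.014 = 0.00013419
  East: 0.122 × 0.0675 × 0.069 = 0.000568215
Normalizing constant = 0.001906605.
P(Coastal | evidence) = 0.00013419 / 0.001906605 ≈ 0.0704.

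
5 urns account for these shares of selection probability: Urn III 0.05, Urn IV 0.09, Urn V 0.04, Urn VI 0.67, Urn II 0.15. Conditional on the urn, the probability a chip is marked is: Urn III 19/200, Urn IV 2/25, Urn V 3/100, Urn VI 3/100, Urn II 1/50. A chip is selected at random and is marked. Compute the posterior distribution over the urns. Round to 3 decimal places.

Urn III 0.131, Urn IV 0.199, Urn V 0.033, Urn VI 0.554, Urn II 0.083

Compute prior × likelihood for every hypothesis:
  Urn III: 0.05 × 0.095 = 0.00475
  Urn IV: 0.09 × 0.08 = 0.0072
  Urn V: 0.04 × 0.03 = 0.0012
  Urn VI: 0.67 × 0.03 = 0.0201
  Urn II: 0.15 × 0.02 = 0.003
Total = 0.03625.
P(Urn III | marked) = 0.00475/0.03625 ≈ 0.131
P(Urn IV | marked) = 0.0072/0.03625 ≈ 0.199
P(Urn V | marked) = 0.0012/0.03625 ≈ 0.033
P(Urn VI | marked) = 0.0201/0.03625 ≈ 0.554
P(Urn II | marked) = 0.003/0.03625 ≈ 0.083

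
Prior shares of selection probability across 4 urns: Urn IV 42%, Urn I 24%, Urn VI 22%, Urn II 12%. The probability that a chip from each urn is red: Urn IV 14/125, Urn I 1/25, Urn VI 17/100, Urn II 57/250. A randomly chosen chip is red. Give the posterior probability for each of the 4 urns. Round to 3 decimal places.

Compute prior × likelihood for every hypothesis:
  Urn IV: 0.42 × 0.112 = 0.04704
  Urn I: 0.24 × 0.04 = 0.0096
  Urn VI: 0.22 × 0.17 = 0.0374
  Urn II: 0.12 × 0.228 = 0.02736
Normalizing constant = 0.1214.
P(Urn IV | red) = 0.04704/0.1214 ≈ 0.387
P(Urn I | red) = 0.0096/0.1214 ≈ 0.079
P(Urn VI | red) = 0.0374/0.1214 ≈ 0.308
P(Urn II | red) = 0.02736/0.1214 ≈ 0.225
(Check: 0.387+0.079+0.308+0.225 = 0.999.)

Urn IV 0.387, Urn I 0.079, Urn VI 0.308, Urn II 0.225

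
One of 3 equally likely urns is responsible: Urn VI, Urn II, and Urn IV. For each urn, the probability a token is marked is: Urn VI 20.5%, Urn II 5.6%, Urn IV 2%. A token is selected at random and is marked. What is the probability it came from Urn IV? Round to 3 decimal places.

0.071

With a uniform prior (1/3 each), posterior ∝ likelihood:
  Urn VI: 0.205
  Urn II: 0.056
  Urn IV: 0.02
Total = 0.281.
P(Urn IV | evidence) = 0.02 / 0.281 ≈ 0.071.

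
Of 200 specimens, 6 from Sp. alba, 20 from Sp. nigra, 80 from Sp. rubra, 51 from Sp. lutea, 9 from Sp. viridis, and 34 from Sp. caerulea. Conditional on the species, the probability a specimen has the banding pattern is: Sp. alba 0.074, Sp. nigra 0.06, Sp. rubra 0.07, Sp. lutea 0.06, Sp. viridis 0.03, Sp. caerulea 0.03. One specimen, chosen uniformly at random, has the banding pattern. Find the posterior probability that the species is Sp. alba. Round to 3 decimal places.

0.038

Unnormalized posteriors (prior × likelihood):
  Sp. alba: 0.03 × 0.074 = 0.00222
  Sp. nigra: 0.1 × 0.06 = 0.006
  Sp. rubra: 0.4 × 0.07 = 0.028
  Sp. lutea: 0.255 × 0.06 = 0.0153
  Sp. viridis: 0.045 × 0.03 = 0.00135
  Sp. caerulea: 0.17 × 0.03 = 0.0051
Sum = 0.05797.
P(Sp. alba | evidence) = 0.00222 / 0.05797 ≈ 0.038.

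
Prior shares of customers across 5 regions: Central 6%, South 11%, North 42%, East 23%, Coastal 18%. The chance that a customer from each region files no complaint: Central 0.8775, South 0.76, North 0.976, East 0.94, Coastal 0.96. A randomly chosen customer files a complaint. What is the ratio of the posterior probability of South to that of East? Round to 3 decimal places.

1.913

Taking complements, P(complaint | each) = Central 0.1225, South 0.24, North 0.024, East 0.06, Coastal 0.04.
Prior × likelihood for each hypothesis:
  Central: 0.06 × 0.1225 = 0.00735
  South: 0.11 × 0.24 = 0.0264
  North: 0.42 × 0.024 = 0.01008
  East: 0.23 × 0.06 = 0.0138
  Coastal: 0.18 × 0.04 = 0.0072
Normalizing constant = 0.06483.
The ratio is 0.0264 / 0.0138 (the normalizer cancels) = 1.913.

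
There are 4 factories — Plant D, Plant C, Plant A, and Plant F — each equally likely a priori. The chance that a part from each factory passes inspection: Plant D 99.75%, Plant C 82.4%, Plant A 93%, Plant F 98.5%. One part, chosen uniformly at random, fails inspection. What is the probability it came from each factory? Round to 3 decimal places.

Taking complements, P(nonconforming | each) = Plant D 0.0025, Plant C 0.176, Plant A 0.07, Plant F 0.015.
With a uniform prior (1/4 each), posterior ∝ likelihood:
  Plant D: 0.0025
  Plant C: 0.176
  Plant A: 0.07
  Plant F: 0.015
Normalizing constant = 0.2635.
P(Plant D | nonconforming) = 0.0025/0.2635 ≈ 0.009
P(Plant C | nonconforming) = 0.176/0.2635 ≈ 0.668
P(Plant A | nonconforming) = 0.07/0.2635 ≈ 0.266
P(Plant F | nonconforming) = 0.015/0.2635 ≈ 0.057

Plant D 0.009, Plant C 0.668, Plant A 0.266, Plant F 0.057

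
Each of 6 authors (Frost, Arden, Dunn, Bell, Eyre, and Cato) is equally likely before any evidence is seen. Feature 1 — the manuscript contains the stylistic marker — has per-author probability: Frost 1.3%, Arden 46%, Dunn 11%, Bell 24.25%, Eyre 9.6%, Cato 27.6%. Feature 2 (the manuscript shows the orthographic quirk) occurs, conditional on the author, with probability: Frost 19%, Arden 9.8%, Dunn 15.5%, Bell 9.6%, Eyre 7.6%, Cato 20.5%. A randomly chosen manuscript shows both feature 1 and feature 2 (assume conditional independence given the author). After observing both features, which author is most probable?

Cato

Since the prior is uniform, the posterior is proportional to the likelihood:
  Frost: 0.013 × 0.19 = 0.00247
  Arden: 0.46 × 0.098 = 0.04508
  Dunn: 0.11 × 0.155 = 0.01705
  Bell: 0.2425 × 0.096 = 0.02328
  Eyre: 0.096 × 0.076 = 0.007296
  Cato: 0.276 × 0.205 = 0.05658
Total = 0.151756.
Largest term belongs to Cato, so Cato is most probable.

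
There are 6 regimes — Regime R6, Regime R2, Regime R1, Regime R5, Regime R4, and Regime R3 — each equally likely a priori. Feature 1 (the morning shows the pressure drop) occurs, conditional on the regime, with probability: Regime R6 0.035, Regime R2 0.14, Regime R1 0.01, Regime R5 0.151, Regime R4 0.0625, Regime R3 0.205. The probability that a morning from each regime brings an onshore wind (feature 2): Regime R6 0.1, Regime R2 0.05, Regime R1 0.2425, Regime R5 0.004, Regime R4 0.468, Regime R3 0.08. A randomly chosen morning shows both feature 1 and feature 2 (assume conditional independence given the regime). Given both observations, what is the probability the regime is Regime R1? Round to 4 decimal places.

Since the prior is uniform, the posterior is proportional to the likelihood:
  Regime R6: 0.035 × 0.1 = 0.0035
  Regime R2: 0.14 × 0.05 = 0.007
  Regime R1: 0.01 × 0.2425 = 0.002425
  Regime R5: 0.151 × 0.004 = 0.000604
  Regime R4: 0.0625 × 0.468 = 0.02925
  Regime R3: 0.205 × 0.08 = 0.0164
Total = 0.059179.
P(Regime R1 | evidence) = 0.002425 / 0.059179 ≈ 0.0410.

0.0410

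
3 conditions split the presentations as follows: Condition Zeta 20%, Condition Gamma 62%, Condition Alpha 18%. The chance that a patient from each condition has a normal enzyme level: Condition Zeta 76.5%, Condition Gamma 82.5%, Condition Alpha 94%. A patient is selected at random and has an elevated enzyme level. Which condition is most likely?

Taking complements, P(elevated | each) = Condition Zeta 0.235, Condition Gamma 0.175, Condition Alpha 0.06.
Compute prior × likelihood for every hypothesis:
  Condition Zeta: 0.2 × 0.235 = 0.047
  Condition Gamma: 0.62 × 0.175 = 0.1085
  Condition Alpha: 0.18 × 0.06 = 0.0108
Normalizing constant = 0.1663.
Largest term belongs to Condition Gamma, so Condition Gamma is most probable.

Condition Gamma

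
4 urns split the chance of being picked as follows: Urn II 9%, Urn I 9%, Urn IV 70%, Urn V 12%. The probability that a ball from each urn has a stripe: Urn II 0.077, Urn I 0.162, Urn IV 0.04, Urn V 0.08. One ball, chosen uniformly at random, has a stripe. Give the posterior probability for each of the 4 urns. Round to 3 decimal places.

By Bayes' rule, posterior ∝ prior × likelihood:
  Urn II: 0.09 × 0.077 = 0.00693
  Urn I: 0.09 × 0.162 = 0.01458
  Urn IV: 0.7 × 0.04 = 0.028
  Urn V: 0.12 × 0.08 = 0.0096
Sum = 0.05911.
P(Urn II | striped) = 0.00693/0.05911 ≈ 0.117
P(Urn I | striped) = 0.01458/0.05911 ≈ 0.247
P(Urn IV | striped) = 0.028/0.05911 ≈ 0.474
P(Urn V | striped) = 0.0096/0.05911 ≈ 0.162

Urn II 0.117, Urn I 0.247, Urn IV 0.474, Urn V 0.162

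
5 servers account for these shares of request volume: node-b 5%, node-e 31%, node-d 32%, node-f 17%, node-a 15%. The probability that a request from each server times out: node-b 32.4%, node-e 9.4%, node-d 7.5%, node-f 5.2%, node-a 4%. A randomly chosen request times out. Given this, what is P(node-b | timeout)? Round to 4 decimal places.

By Bayes' rule, posterior ∝ prior × likelihood:
  node-b: 0.05 × 0.324 = 0.0162
  node-e: 0.31 × 0.094 = 0.02914
  node-d: 0.32 × 0.075 = 0.024
  node-f: 0.17 × 0.052 = 0.00884
  node-a: 0.15 × 0.04 = 0.006
Total = 0.08418.
P(node-b | evidence) = 0.0162 / 0.08418 ≈ 0.1924.

0.1924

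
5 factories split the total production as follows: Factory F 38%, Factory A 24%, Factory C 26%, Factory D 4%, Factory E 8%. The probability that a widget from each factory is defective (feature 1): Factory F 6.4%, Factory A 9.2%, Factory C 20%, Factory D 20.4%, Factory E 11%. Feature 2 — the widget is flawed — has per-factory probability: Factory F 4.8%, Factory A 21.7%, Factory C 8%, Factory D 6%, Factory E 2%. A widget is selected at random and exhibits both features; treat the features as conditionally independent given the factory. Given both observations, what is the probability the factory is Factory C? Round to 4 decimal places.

Prior × likelihood for each hypothesis:
  Factory F: 0.38 × 0.064 × 0.048 = 0.00116736
  Factory A: 0.24 × 0.092 × 0.217 = 0.00479136
  Factory C: 0.26 × 0.2 × 0.08 = 0.00416
  Factory D: 0.04 × 0.204 × 0.06 = 0.0004896
  Factory E: 0.08 × 0.11 × 0.02 = 0.000176
Normalizing constant = 0.01078432.
P(Factory C | evidence) = 0.00416 / 0.01078432 ≈ 0.3857.

0.3857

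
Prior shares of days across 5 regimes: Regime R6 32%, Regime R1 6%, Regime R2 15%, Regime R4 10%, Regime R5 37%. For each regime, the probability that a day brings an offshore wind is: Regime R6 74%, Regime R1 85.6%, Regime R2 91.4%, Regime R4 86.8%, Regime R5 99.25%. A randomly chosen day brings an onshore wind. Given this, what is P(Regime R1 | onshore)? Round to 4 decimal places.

Taking complements, P(onshore | each) = Regime R6 0.26, Regime R1 0.144, Regime R2 0.086, Regime R4 0.132, Regime R5 0.0075.
Unnormalized posteriors (prior × likelihood):
  Regime R6: 0.32 × 0.26 = 0.0832
  Regime R1: 0.06 × 0.144 = 0.00864
  Regime R2: 0.15 × 0.086 = 0.0129
  Regime R4: 0.1 × 0.132 = 0.0132
  Regime R5: 0.37 × 0.0075 = 0.002775
Total = 0.120715.
P(Regime R1 | evidence) = 0.00864 / 0.120715 ≈ 0.0716.

0.0716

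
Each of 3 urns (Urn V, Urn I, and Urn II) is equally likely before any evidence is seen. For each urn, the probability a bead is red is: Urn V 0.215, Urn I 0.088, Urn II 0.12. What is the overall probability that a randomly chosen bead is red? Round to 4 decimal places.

With a uniform prior (1/3 each), posterior ∝ likelihood:
  Urn V: 0.215
  Urn I: 0.088
  Urn II: 0.12
P(red) = (1/3) × (0.215 + 0.088 + 0.12) = 0.423/3 ≈ 0.1410.

0.1410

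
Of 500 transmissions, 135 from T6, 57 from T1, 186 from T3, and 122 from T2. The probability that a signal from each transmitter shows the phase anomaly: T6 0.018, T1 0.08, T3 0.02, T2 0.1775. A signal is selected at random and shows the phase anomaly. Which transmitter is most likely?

By Bayes' rule, posterior ∝ prior × likelihood:
  T6: 0.27 × 0.018 = 0.00486
  T1: 0.114 × 0.08 = 0.00912
  T3: 0.372 × 0.02 = 0.00744
  T2: 0.244 × 0.1775 = 0.04331
Normalizing constant = 0.06473.
Largest term belongs to T2, so T2 is most probable.

T2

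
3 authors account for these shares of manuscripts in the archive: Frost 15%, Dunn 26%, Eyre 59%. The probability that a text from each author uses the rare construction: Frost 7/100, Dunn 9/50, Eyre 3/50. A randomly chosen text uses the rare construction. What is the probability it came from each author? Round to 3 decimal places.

Compute prior × likelihood for every hypothesis:
  Frost: 0.15 × 0.07 = 0.0105
  Dunn: 0.26 × 0.18 = 0.0468
  Eyre: 0.59 × 0.06 = 0.0354
Normalizing constant = 0.0927.
P(Frost | rare-form) = 0.0105/0.0927 ≈ 0.113
P(Dunn | rare-form) = 0.0468/0.0927 ≈ 0.505
P(Eyre | rare-form) = 0.0354/0.0927 ≈ 0.382

Frost 0.113, Dunn 0.505, Eyre 0.382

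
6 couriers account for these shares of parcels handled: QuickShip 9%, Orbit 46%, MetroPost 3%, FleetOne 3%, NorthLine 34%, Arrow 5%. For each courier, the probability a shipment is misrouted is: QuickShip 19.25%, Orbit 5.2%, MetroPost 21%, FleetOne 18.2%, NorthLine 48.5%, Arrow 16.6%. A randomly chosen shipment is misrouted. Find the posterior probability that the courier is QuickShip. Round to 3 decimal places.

0.077

Unnormalized posteriors (prior × likelihood):
  QuickShip: 0.09 × 0.1925 = 0.017325
  Orbit: 0.46 × 0.052 = 0.02392
  MetroPost: 0.03 × 0.21 = 0.0063
  FleetOne: 0.03 × 0.182 = 0.00546
  NorthLine: 0.34 × 0.485 = 0.1649
  Arrow: 0.05 × 0.166 = 0.0083
Sum = 0.226205.
P(QuickShip | evidence) = 0.017325 / 0.226205 ≈ 0.077.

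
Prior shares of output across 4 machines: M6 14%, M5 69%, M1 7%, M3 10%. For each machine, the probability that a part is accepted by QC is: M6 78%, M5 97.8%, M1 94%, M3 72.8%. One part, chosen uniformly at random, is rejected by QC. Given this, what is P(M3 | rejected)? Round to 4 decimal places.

0.3515

Taking complements, P(rejected | each) = M6 0.22, M5 0.022, M1 0.06, M3 0.272.
By Bayes' rule, posterior ∝ prior × likelihood:
  M6: 0.14 × 0.22 = 0.0308
  M5: 0.69 × 0.022 = 0.01518
  M1: 0.07 × 0.06 = 0.0042
  M3: 0.1 × 0.272 = 0.0272
Sum = 0.07738.
P(M3 | evidence) = 0.0272 / 0.07738 ≈ 0.3515.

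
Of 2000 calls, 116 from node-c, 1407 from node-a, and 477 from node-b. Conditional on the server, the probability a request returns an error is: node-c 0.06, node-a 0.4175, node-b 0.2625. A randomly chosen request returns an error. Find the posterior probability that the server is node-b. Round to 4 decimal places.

0.1740

By Bayes' rule, posterior ∝ prior × likelihood:
  node-c: 0.058 × 0.06 = 0.00348
  node-a: 0.7035 × 0.4175 = 0.29371125
  node-b: 0.2385 × 0.2625 = 0.06260625
Sum = 0.3597975.
P(node-b | evidence) = 0.06260625 / 0.3597975 ≈ 0.1740.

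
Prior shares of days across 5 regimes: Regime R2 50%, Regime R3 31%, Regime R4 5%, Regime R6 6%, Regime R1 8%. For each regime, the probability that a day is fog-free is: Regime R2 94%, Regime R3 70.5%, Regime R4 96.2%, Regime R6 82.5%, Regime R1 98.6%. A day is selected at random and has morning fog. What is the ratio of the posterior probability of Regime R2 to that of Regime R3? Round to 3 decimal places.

0.328

Taking complements, P(fog | each) = Regime R2 0.06, Regime R3 0.295, Regime R4 0.038, Regime R6 0.175, Regime R1 0.014.
Prior × likelihood for each hypothesis:
  Regime R2: 0.5 × 0.06 = 0.03
  Regime R3: 0.31 × 0.295 = 0.09145
  Regime R4: 0.05 × 0.038 = 0.0019
  Regime R6: 0.06 × 0.175 = 0.0105
  Regime R1: 0.08 × 0.014 = 0.00112
Normalizing constant = 0.13497.
The ratio is 0.03 / 0.09145 (the normalizer cancels) = 0.328.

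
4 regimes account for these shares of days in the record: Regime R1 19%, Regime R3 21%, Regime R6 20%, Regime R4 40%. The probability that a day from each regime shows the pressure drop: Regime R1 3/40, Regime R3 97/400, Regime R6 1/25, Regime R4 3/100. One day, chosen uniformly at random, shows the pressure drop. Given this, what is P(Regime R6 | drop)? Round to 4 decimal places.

Unnormalized posteriors (prior × likelihood):
  Regime R1: 0.19 × 0.075 = 0.01425
  Regime R3: 0.21 × 0.2425 = 0.050925
  Regime R6: 0.2 × 0.04 = 0.008
  Regime R4: 0.4 × 0.03 = 0.012
Normalizing constant = 0.085175.
P(Regime R6 | evidence) = 0.008 / 0.085175 ≈ 0.0939.

0.0939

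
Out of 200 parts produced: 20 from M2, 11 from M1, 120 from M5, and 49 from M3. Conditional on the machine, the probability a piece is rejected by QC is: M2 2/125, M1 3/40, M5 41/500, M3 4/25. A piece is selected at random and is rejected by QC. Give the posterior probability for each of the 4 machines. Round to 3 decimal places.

M2 0.017, M1 0.044, M5 0.523, M3 0.416

Unnormalized posteriors (prior × likelihood):
  M2: 0.1 × 0.016 = 0.0016
  M1: 0.055 × 0.075 = 0.004125
  M5: 0.6 × 0.082 = 0.0492
  M3: 0.245 × 0.16 = 0.0392
Sum = 0.094125.
P(M2 | rejected) = 0.0016/0.094125 ≈ 0.017
P(M1 | rejected) = 0.004125/0.094125 ≈ 0.044
P(M5 | rejected) = 0.0492/0.094125 ≈ 0.523
P(M3 | rejected) = 0.0392/0.094125 ≈ 0.416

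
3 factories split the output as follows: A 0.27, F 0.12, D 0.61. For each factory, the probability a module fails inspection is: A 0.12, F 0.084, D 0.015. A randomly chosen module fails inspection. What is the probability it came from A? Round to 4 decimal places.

Compute prior × likelihood for every hypothesis:
  A: 0.27 × 0.12 = 0.0324
  F: 0.12 × 0.084 = 0.01008
  D: 0.61 × 0.015 = 0.00915
Sum = 0.05163.
P(A | evidence) = 0.0324 / 0.05163 ≈ 0.6275.

0.6275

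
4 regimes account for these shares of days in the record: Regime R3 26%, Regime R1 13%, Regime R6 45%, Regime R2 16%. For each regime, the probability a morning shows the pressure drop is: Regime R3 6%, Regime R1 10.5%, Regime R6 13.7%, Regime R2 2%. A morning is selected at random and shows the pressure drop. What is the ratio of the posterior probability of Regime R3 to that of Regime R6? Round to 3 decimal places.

0.253

Unnormalized posteriors (prior × likelihood):
  Regime R3: 0.26 × 0.06 = 0.0156
  Regime R1: 0.13 × 0.105 = 0.01365
  Regime R6: 0.45 × 0.137 = 0.06165
  Regime R2: 0.16 × 0.02 = 0.0032
Sum = 0.0941.
The ratio is 0.0156 / 0.06165 (the normalizer cancels) = 0.253.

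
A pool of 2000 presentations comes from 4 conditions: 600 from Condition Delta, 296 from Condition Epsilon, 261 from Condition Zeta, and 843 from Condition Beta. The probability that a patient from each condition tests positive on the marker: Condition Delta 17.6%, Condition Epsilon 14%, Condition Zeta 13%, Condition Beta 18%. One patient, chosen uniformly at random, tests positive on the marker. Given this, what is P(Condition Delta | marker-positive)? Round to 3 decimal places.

Compute prior × likelihood for every hypothesis:
  Condition Delta: 0.3 × 0.176 = 0.0528
  Condition Epsilon: 0.148 × 0.14 = 0.02072
  Condition Zeta: 0.1305 × 0.13 = 0.016965
  Condition Beta: 0.4215 × 0.18 = 0.07587
Normalizing constant = 0.166355.
P(Condition Delta | evidence) = 0.0528 / 0.166355 ≈ 0.317.

0.317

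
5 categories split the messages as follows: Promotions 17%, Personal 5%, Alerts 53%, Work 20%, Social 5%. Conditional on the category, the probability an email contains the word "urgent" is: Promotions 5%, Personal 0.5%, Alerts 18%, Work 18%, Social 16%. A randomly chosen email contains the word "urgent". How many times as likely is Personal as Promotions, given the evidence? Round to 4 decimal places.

0.0294

Compute prior × likelihood for every hypothesis:
  Promotions: 0.17 × 0.05 = 0.0085
  Personal: 0.05 × 0.005 = 0.00025
  Alerts: 0.53 × 0.18 = 0.0954
  Work: 0.2 × 0.18 = 0.036
  Social: 0.05 × 0.16 = 0.008
Total = 0.14815.
The ratio is 0.00025 / 0.0085 (the normalizer cancels) = 0.0294.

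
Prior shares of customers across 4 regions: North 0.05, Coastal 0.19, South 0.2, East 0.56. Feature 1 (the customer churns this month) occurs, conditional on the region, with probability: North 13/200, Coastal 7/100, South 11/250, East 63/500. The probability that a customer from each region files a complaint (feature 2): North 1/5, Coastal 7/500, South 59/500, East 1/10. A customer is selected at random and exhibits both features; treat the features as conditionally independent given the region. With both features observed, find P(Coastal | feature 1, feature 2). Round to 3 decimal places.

0.021

Unnormalized posteriors (prior × likelihood):
  North: 0.05 × 0.065 × 0.2 = 0.00065
  Coastal: 0.19 × 0.07 × 0.014 = 0.0001862
  South: 0.2 × 0.044 × 0.118 = 0.0010384
  East: 0.56 × 0.126 × 0.1 = 0.007056
Total = 0.0089306.
P(Coastal | evidence) = 0.0001862 / 0.0089306 ≈ 0.021.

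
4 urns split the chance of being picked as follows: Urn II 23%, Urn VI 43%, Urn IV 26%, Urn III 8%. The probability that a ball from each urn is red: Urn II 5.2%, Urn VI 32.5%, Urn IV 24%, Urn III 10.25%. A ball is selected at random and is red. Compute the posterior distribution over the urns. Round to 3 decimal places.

By Bayes' rule, posterior ∝ prior × likelihood:
  Urn II: 0.23 × 0.052 = 0.01196
  Urn VI: 0.43 × 0.325 = 0.13975
  Urn IV: 0.26 × 0.24 = 0.0624
  Urn III: 0.08 × 0.1025 = 0.0082
Total = 0.22231.
P(Urn II | red) = 0.01196/0.22231 ≈ 0.054
P(Urn VI | red) = 0.13975/0.22231 ≈ 0.629
P(Urn IV | red) = 0.0624/0.22231 ≈ 0.281
P(Urn III | red) = 0.0082/0.22231 ≈ 0.037
(Check: 0.054+0.629+0.281+0.037 = 1.001.)

Urn II 0.054, Urn VI 0.629, Urn IV 0.281, Urn III 0.037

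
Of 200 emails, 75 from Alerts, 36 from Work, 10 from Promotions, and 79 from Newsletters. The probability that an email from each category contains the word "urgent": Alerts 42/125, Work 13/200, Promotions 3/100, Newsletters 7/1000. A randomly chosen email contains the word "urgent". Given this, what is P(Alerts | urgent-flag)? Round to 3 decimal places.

0.888

Unnormalized posteriors (prior × likelihood):
  Alerts: 0.375 × 0.336 = 0.126
  Work: 0.18 × 0.065 = 0.0117
  Promotions: 0.05 × 0.03 = 0.0015
  Newsletters: 0.395 × 0.007 = 0.002765
Sum = 0.141965.
P(Alerts | evidence) = 0.126 / 0.141965 ≈ 0.888.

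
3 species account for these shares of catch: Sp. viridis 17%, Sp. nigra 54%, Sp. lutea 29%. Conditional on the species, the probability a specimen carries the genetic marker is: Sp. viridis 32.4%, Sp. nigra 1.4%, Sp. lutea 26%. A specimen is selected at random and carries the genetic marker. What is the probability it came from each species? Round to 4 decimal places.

Sp. viridis 0.3990, Sp. nigra 0.0548, Sp. lutea 0.5462

Unnormalized posteriors (prior × likelihood):
  Sp. viridis: 0.17 × 0.324 = 0.05508
  Sp. nigra: 0.54 × 0.014 = 0.00756
  Sp. lutea: 0.29 × 0.26 = 0.0754
Total = 0.13804.
P(Sp. viridis | marker) = 0.05508/0.13804 ≈ 0.3990
P(Sp. nigra | marker) = 0.00756/0.13804 ≈ 0.0548
P(Sp. lutea | marker) = 0.0754/0.13804 ≈ 0.5462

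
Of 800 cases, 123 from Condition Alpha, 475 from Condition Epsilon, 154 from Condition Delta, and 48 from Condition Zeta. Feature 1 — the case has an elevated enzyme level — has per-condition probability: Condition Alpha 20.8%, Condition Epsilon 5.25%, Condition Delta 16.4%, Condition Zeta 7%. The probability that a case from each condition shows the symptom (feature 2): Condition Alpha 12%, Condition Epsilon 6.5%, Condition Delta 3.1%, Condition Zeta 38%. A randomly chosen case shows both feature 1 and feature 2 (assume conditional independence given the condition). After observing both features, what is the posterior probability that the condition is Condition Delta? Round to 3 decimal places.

By Bayes' rule, posterior ∝ prior × likelihood:
  Condition Alpha: 0.15375 × 0.208 × 0.12 = 0.0038376
  Condition Epsilon: 0.59375 × 0.0525 × 0.065 = 0.002026171875
  Condition Delta: 0.1925 × 0.164 × 0.031 = 0.00097867
  Condition Zeta: 0.06 × 0.07 × 0.38 = 0.001596
Total = 0.008438441875.
P(Condition Delta | evidence) = 0.00097867 / 0.008438441875 ≈ 0.116.

0.116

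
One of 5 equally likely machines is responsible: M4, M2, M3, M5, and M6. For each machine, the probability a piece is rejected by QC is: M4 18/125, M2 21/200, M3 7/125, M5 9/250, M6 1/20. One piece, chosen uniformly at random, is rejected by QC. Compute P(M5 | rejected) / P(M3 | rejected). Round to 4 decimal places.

0.6429

With a uniform prior (1/5 each), posterior ∝ likelihood:
  M4: 0.144
  M2: 0.105
  M3: 0.056
  M5: 0.036
  M6: 0.05
Sum = 0.391.
The ratio is 0.036 / 0.056 (the normalizer cancels) = 0.6429.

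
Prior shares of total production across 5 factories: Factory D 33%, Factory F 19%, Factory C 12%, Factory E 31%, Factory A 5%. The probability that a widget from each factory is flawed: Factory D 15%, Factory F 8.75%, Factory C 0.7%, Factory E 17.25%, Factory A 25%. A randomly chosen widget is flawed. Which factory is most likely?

Factory E

Prior × likelihood for each hypothesis:
  Factory D: 0.33 × 0.15 = 0.0495
  Factory F: 0.19 × 0.0875 = 0.016625
  Factory C: 0.12 × 0.007 = 0.00084
  Factory E: 0.31 × 0.1725 = 0.053475
  Factory A: 0.05 × 0.25 = 0.0125
Total = 0.13294.
Largest term belongs to Factory E, so Factory E is most probable.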